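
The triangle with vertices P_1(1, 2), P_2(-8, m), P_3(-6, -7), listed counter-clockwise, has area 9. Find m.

Write out the shoelace sum; only the two edges meeting at P_2 involve m:
2·Area = [(1·m − (-8)·2) + ((-8)·(-7) − (-6)·m)] + -5
       = 7·m + 67 = 18
⇒ m = -7.

-7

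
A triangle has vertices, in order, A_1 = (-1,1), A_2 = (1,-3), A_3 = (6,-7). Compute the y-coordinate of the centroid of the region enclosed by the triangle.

-3

Apply Gauss's area formula. First the cross-terms c_i = x_i·y_{i+1} − x_{i+1}·y_i:
  2, 11, -1  ⇒  2A = 12, A = 6.
Then Σ (y_i + y_{i+1})·c_i = -108, so ȳ = -108 / (6·6) = -3.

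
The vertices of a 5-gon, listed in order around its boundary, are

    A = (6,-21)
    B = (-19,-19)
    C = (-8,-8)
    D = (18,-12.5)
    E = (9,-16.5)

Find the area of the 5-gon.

271.75

Apply the shoelace (surveyor's) formula: 2A = Σ (x_i·y_{i+1} − x_{i+1}·y_i), indices taken mod 5.
Σ = (-513) + (0) + (244) + (-184.5) + (-90) = -543.5
Area = |Σ|/2 = 271.75.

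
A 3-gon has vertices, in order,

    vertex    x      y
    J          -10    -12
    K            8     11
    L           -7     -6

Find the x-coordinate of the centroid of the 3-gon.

Apply the surveyor's formula. First the cross-terms c_i = x_i·y_{i+1} − x_{i+1}·y_i:
  -14, 29, 24  ⇒  2A = 39, A = 19.5.
Then Σ (x_i + x_{i+1})·c_i = -351, so x̄ = -351 / (6·19.5) = -3.

-3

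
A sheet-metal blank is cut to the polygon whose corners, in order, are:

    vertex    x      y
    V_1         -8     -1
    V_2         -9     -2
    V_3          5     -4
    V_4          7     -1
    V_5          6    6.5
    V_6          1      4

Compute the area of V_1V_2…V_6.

Cross-terms: 7, 46, 23, 51.5, 17.5, 31  ⇒  Σ = 176
Area = |Σ|/2 = 88.

88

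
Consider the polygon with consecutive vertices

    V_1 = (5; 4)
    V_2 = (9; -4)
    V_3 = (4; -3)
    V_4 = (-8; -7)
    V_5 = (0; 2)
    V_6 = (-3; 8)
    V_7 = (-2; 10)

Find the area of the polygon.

Apply the shoelace (surveyor's) formula: 2A = Σ (x_i·y_{i+1} − x_{i+1}·y_i), indices taken mod 7.
Σ = (-56) + (-11) + (-52) + (-16) + (6) + (-14) + (-58) = -201
Area = |Σ|/2 = 100.5.

100.5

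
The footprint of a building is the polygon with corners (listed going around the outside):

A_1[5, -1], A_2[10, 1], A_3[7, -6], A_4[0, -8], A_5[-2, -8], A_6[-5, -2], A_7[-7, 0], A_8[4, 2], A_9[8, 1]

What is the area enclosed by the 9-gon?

106.5

Apply Gauss's area formula: 2A = Σ (x_i·y_{i+1} − x_{i+1}·y_i), indices taken mod 9.
Σ = (15) + (-67) + (-56) + (-16) + (-36) + (-14) + (-14) + (-12) + (-13) = -213
Area = |Σ|/2 = 106.5.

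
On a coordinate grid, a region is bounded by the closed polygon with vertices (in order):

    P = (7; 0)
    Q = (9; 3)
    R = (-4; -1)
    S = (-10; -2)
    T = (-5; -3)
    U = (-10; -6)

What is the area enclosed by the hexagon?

42

Apply the shoelace formula: 2A = Σ (x_i·y_{i+1} − x_{i+1}·y_i), indices taken mod 6.
Σ = (21) + (3) + (-2) + (20) + (0) + (42) = 84
Area = |Σ|/2 = 42.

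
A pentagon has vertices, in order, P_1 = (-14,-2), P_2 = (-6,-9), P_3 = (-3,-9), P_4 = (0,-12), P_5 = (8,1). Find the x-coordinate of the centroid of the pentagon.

-617/271

Apply the surveyor's formula. First the cross-terms c_i = x_i·y_{i+1} − x_{i+1}·y_i:
  114, 27, 36, 96, -2  ⇒  2A = 271, A = 135.5.
Then Σ (x_i + x_{i+1})·c_i = -1851, so x̄ = -1851 / (6·135.5) = -617/271.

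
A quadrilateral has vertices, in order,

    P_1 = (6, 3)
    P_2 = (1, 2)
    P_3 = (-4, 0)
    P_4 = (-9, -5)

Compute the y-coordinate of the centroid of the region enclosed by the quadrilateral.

Apply Gauss's area formula. First the cross-terms c_i = x_i·y_{i+1} − x_{i+1}·y_i:
  9, 8, 20, 3  ⇒  2A = 40, A = 20.
Then Σ (y_i + y_{i+1})·c_i = -45, so ȳ = -45 / (6·20) = -0.375.

-0.375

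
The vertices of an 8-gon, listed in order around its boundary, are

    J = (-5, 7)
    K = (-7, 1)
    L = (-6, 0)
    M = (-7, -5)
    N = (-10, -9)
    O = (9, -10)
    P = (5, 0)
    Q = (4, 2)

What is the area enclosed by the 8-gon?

Σ = (44) + (6) + (30) + (13) + (181) + (50) + (10) + (38) = 372
Area = |Σ|/2 = 186.

186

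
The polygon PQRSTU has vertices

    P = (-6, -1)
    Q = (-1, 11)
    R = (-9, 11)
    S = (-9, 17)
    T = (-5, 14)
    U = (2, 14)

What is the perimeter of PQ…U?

56

|PQ| = √((5)² + (12)²) = √169 = 13
|QR| = √((-8)² + (0)²) = √64 = 8
|RS| = √((0)² + (6)²) = √36 = 6
|ST| = √((4)² + (-3)²) = √25 = 5
|TU| = √((7)² + (0)²) = √49 = 7
|UP| = √((-8)² + (-15)²) = √289 = 17
Perimeter = 13 + 8 + 6 + 5 + 7 + 17 = 56.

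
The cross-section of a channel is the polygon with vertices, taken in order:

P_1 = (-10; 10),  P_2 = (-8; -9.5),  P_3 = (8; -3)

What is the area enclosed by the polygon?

162.5

Apply the surveyor's formula: 2A = Σ (x_i·y_{i+1} − x_{i+1}·y_i), indices taken mod 3.
P_1→P_2: (-10)(-9.5) − (-8)(10) = 175
P_2→P_3: (-8)(-3) − (8)(-9.5) = 100
P_3→P_1: (8)(10) − (-10)(-3) = 50
Σ = 325
Area = |Σ|/2 = 162.5.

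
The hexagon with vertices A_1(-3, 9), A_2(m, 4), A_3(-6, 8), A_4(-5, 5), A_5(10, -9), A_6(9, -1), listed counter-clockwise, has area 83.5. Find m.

-1

The doubled signed area Σ (x_i y_{i+1} − x_{i+1} y_i) is linear in m.
With m=0 it equals 166; the coefficient of m is -1 (from the two edges through A_2).
So -1·m + 166 = 2·83.5 = 167 ⇒ m = -1.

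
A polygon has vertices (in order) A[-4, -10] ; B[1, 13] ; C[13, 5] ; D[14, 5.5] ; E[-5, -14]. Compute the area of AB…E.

Apply Gauss's area formula: 2A = Σ (x_i·y_{i+1} − x_{i+1}·y_i), indices taken mod 5.
A→B: (-4)(13) − (1)(-10) = -42
B→C: (1)(5) − (13)(13) = -164
C→D: (13)(5.5) − (14)(5) = 1.5
D→E: (14)(-14) − (-5)(5.5) = -168.5
E→A: (-5)(-10) − (-4)(-14) = -6
Σ = -379
Area = |Σ|/2 = 189.5.

189.5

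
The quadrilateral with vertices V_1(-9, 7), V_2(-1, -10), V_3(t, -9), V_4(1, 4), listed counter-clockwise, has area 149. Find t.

The doubled signed area Σ (x_i y_{i+1} − x_{i+1} y_i) is linear in t.
With t=0 it equals 158; the coefficient of t is 14 (from the two edges through V_3).
So 14·t + 158 = 2·149 = 298 ⇒ t = 10.

10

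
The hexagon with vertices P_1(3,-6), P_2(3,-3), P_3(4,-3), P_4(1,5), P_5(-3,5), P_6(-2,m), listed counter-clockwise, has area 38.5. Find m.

Write out the shoelace sum; only the two edges meeting at P_6 involve m:
2·Area = [((-3)·m − (-2)·5) + ((-2)·(-6) − 3·m)] + 55
       = -6·m + 77 = 77
⇒ m = 0.

0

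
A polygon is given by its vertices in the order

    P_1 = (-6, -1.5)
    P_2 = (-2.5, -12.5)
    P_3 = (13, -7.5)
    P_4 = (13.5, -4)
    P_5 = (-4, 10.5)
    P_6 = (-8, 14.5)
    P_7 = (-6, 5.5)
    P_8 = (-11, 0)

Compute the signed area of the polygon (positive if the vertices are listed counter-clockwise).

286.75

Apply the shoelace (surveyor's) formula: 2A = Σ (x_i·y_{i+1} − x_{i+1}·y_i), indices taken mod 8.
Σ = (71.25) + (181.25) + (49.25) + (125.75) + (26) + (43) + (60.5) + (16.5) = 573.5
Signed area = Σ/2 = 286.75 (positive ⇒ counter-clockwise traversal).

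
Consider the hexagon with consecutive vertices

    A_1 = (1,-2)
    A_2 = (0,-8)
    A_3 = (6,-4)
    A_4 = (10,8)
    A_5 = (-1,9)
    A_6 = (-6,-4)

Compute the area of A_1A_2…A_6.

150

Apply the surveyor's formula: 2A = Σ (x_i·y_{i+1} − x_{i+1}·y_i), indices taken mod 6.
A_1→A_2: (1)(-8) − (0)(-2) = -8
A_2→A_3: (0)(-4) − (6)(-8) = 48
A_3→A_4: (6)(8) − (10)(-4) = 88
A_4→A_5: (10)(9) − (-1)(8) = 98
A_5→A_6: (-1)(-4) − (-6)(9) = 58
A_6→A_1: (-6)(-2) − (1)(-4) = 16
Σ = 300
Area = |Σ|/2 = 150.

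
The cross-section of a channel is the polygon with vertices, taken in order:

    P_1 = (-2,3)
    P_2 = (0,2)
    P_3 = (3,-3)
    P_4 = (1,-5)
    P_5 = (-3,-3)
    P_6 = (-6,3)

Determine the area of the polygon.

P_1→P_2: (-2)(2) − (0)(3) = -4
P_2→P_3: (0)(-3) − (3)(2) = -6
P_3→P_4: (3)(-5) − (1)(-3) = -12
P_4→P_5: (1)(-3) − (-3)(-5) = -18
P_5→P_6: (-3)(3) − (-6)(-3) = -27
P_6→P_1: (-6)(3) − (-2)(3) = -12
Σ = -79
Area = |Σ|/2 = 39.5.

39.5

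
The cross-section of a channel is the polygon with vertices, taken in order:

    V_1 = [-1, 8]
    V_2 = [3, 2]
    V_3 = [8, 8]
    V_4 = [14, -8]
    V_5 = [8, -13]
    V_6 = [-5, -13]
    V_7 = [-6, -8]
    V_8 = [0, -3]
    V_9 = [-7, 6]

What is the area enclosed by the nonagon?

286

Apply Gauss's area formula: 2A = Σ (x_i·y_{i+1} − x_{i+1}·y_i), indices taken mod 9.
Σ = (-26) + (8) + (-176) + (-118) + (-169) + (-38) + (18) + (-21) + (-50) = -572
Area = |Σ|/2 = 286.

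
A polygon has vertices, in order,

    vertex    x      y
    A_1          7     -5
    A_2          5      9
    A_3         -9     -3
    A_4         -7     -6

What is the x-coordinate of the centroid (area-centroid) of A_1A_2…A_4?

1/3

Apply the shoelace (surveyor's) formula. First the cross-terms c_i = x_i·y_{i+1} − x_{i+1}·y_i:
  88, 66, 33, 77  ⇒  2A = 264, A = 132.
Then Σ (x_i + x_{i+1})·c_i = 264, so x̄ = 264 / (6·132) = 1/3.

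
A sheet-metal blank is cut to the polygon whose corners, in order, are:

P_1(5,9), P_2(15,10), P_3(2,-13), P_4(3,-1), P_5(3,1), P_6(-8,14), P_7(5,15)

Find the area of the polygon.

213.5

Apply the shoelace (surveyor's) formula: 2A = Σ (x_i·y_{i+1} − x_{i+1}·y_i), indices taken mod 7.
Cross-terms: -85, -215, 37, 6, 50, -190, -30  ⇒  Σ = -427
Area = |Σ|/2 = 213.5.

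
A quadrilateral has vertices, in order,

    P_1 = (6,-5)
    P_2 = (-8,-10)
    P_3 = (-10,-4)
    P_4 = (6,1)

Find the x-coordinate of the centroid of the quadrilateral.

Apply Gauss's area formula. First the cross-terms c_i = x_i·y_{i+1} − x_{i+1}·y_i:
  -100, -68, 14, -36  ⇒  2A = -190, A = -95.
Then Σ (x_i + x_{i+1})·c_i = 936, so x̄ = 936 / (6·(-95)) = -156/95.

-156/95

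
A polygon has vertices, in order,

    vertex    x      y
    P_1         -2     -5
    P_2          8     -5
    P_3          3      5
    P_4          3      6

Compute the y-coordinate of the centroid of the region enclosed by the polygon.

-94/63

Apply the shoelace formula. First the cross-terms c_i = x_i·y_{i+1} − x_{i+1}·y_i:
  50, 55, 3, -3  ⇒  2A = 105, A = 52.5.
Then Σ (y_i + y_{i+1})·c_i = -470, so ȳ = -470 / (6·52.5) = -94/63.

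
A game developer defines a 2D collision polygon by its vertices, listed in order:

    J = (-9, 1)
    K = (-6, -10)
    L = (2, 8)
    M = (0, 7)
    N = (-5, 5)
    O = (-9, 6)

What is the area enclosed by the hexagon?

88.5

Cross-terms: 96, -28, 14, 35, 15, 45  ⇒  Σ = 177
Area = |Σ|/2 = 88.5.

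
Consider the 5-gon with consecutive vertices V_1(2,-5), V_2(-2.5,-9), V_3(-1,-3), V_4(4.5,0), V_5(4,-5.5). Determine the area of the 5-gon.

26.125

Apply the shoelace (surveyor's) formula: 2A = Σ (x_i·y_{i+1} − x_{i+1}·y_i), indices taken mod 5.
Cross-terms: -30.5, -1.5, 13.5, -24.75, -9  ⇒  Σ = -52.25
Area = |Σ|/2 = 26.125.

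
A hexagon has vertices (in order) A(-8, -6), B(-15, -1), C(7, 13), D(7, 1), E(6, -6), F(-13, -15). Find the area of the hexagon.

Apply the surveyor's formula: 2A = Σ (x_i·y_{i+1} − x_{i+1}·y_i), indices taken mod 6.
Σ = (-82) + (-188) + (-84) + (-48) + (-168) + (-42) = -612
Area = |Σ|/2 = 306.

306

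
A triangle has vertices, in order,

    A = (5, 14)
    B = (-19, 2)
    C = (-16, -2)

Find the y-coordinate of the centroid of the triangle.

14/3

Apply the shoelace formula. First the cross-terms c_i = x_i·y_{i+1} − x_{i+1}·y_i:
  276, 70, -214  ⇒  2A = 132, A = 66.
Then Σ (y_i + y_{i+1})·c_i = 1848, so ȳ = 1848 / (6·66) = 14/3.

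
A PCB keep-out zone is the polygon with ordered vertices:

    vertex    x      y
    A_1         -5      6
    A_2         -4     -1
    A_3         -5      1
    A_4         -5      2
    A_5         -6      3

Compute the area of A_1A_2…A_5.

4.5

Apply the shoelace (surveyor's) formula: 2A = Σ (x_i·y_{i+1} − x_{i+1}·y_i), indices taken mod 5.
Cross-terms: 29, -9, -5, -3, -21  ⇒  Σ = -9
Area = |Σ|/2 = 4.5.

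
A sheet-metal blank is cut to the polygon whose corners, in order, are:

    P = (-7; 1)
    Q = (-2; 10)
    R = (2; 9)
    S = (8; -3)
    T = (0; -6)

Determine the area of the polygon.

137

Apply Gauss's area formula: 2A = Σ (x_i·y_{i+1} − x_{i+1}·y_i), indices taken mod 5.
Cross-terms: -68, -38, -78, -48, -42  ⇒  Σ = -274
Area = |Σ|/2 = 137.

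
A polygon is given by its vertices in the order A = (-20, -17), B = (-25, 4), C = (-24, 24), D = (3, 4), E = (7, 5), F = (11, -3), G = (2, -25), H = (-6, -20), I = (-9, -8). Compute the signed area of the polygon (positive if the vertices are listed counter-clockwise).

-932

Apply the shoelace (surveyor's) formula: 2A = Σ (x_i·y_{i+1} − x_{i+1}·y_i), indices taken mod 9.
Cross-terms: -505, -504, -168, -13, -76, -269, -190, -132, -7  ⇒  Σ = -1864
Signed area = Σ/2 = -932 (negative ⇒ clockwise traversal).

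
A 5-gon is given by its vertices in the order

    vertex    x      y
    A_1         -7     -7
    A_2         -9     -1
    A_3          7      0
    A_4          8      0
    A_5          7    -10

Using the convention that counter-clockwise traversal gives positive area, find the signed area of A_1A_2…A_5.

-124

Σ = (-56) + (7) + (0) + (-80) + (-119) = -248
Signed area = Σ/2 = -124 (negative ⇒ clockwise traversal).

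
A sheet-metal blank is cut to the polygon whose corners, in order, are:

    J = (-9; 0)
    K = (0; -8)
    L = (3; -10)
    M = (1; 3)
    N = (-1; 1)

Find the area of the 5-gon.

64

Cross-terms: 72, 24, 19, 4, 9  ⇒  Σ = 128
Area = |Σ|/2 = 64.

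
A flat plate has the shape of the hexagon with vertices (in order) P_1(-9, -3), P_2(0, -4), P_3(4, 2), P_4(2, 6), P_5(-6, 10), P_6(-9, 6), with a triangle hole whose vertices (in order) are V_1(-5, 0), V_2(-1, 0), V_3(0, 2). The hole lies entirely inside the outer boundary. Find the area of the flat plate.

127.5

Outer boundary:
Σ = (36) + (16) + (20) + (56) + (54) + (81) = 263
Area = |Σ|/2 = 131.5.
Hole:
Apply Gauss's area formula: 2A = Σ (x_i·y_{i+1} − x_{i+1}·y_i), indices taken mod 3.
Σ = (0) + (-2) + (10) = 8
Area = |Σ|/2 = 4.
Net area = 131.5 − 4 = 127.5.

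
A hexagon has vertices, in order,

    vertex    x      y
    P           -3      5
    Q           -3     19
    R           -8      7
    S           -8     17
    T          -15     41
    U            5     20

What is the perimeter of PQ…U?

|PQ| = √((0)² + (14)²) = √196 = 14
|QR| = √((-5)² + (-12)²) = √169 = 13
|RS| = √((0)² + (10)²) = √100 = 10
|ST| = √((-7)² + (24)²) = √625 = 25
|TU| = √((20)² + (-21)²) = √841 = 29
|UP| = √((-8)² + (-15)²) = √289 = 17
Perimeter = 14 + 13 + 10 + 25 + 29 + 17 = 108.

108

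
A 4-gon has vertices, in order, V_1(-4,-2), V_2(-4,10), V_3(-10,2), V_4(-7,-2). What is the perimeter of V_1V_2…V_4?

|V_1V_2| = √((0)² + (12)²) = √144 = 12
|V_2V_3| = √((-6)² + (-8)²) = √100 = 10
|V_3V_4| = √((3)² + (-4)²) = √25 = 5
|V_4V_1| = √((3)² + (0)²) = √9 = 3
Perimeter = 12 + 10 + 5 + 3 = 30.

30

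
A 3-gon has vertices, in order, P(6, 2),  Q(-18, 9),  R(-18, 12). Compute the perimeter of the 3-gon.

|PQ| = √((-24)² + (7)²) = √625 = 25
|QR| = √((0)² + (3)²) = √9 = 3
|RP| = √((24)² + (-10)²) = √676 = 26
Perimeter = 25 + 3 + 26 = 54.

54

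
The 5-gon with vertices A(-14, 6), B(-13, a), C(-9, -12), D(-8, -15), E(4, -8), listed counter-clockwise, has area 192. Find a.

-15

Write out the shoelace sum; only the two edges meeting at B involve a:
2·Area = [((-14)·a − (-13)·6) + ((-13)·(-12) − (-9)·a)] + 75
       = -5·a + 309 = 384
⇒ a = -15.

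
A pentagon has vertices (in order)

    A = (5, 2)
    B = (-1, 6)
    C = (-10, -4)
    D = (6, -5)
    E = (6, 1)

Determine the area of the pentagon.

Apply Gauss's area formula: 2A = Σ (x_i·y_{i+1} − x_{i+1}·y_i), indices taken mod 5.
Σ = (32) + (64) + (74) + (36) + (7) = 213
Area = |Σ|/2 = 106.5.

106.5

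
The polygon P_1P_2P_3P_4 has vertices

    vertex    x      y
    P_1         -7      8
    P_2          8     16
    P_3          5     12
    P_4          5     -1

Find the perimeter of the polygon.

50

|P_1P_2| = √((15)² + (8)²) = √289 = 17
|P_2P_3| = √((-3)² + (-4)²) = √25 = 5
|P_3P_4| = √((0)² + (-13)²) = √169 = 13
|P_4P_1| = √((-12)² + (9)²) = √225 = 15
Perimeter = 17 + 5 + 13 + 15 = 50.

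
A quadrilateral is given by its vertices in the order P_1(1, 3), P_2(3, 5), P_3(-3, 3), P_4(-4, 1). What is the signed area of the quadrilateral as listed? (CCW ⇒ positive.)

8

Apply the shoelace (surveyor's) formula: 2A = Σ (x_i·y_{i+1} − x_{i+1}·y_i), indices taken mod 4.
Σ = (-4) + (24) + (9) + (-13) = 16
Signed area = Σ/2 = 8 (positive ⇒ counter-clockwise traversal).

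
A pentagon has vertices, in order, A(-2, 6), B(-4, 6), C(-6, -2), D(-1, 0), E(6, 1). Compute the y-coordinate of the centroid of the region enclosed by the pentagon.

Apply the shoelace (surveyor's) formula. First the cross-terms c_i = x_i·y_{i+1} − x_{i+1}·y_i:
  12, 44, -2, -1, 38  ⇒  2A = 91, A = 45.5.
Then Σ (y_i + y_{i+1})·c_i = 589, so ȳ = 589 / (6·45.5) = 589/273.

589/273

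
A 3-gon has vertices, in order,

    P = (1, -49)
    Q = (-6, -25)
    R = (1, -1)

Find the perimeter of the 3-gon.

|PQ| = √((-7)² + (24)²) = √625 = 25
|QR| = √((7)² + (24)²) = √625 = 25
|RP| = √((0)² + (-48)²) = √2304 = 48
Perimeter = 25 + 25 + 48 = 98.

98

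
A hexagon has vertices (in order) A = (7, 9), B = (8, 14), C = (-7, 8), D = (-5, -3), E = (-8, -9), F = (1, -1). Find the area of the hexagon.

151.5

Σ = (26) + (162) + (61) + (21) + (17) + (16) = 303
Area = |Σ|/2 = 151.5.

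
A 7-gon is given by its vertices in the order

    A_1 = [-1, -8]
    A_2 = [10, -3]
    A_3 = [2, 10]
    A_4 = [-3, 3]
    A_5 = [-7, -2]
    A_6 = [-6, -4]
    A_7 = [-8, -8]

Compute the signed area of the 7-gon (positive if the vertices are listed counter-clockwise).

170

Σ = (83) + (106) + (36) + (27) + (16) + (16) + (56) = 340
Signed area = Σ/2 = 170 (positive ⇒ counter-clockwise traversal).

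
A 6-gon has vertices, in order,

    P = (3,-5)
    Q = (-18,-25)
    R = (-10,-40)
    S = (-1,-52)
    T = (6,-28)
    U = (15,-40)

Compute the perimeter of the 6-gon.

|PQ| = √((-21)² + (-20)²) = √841 = 29
|QR| = √((8)² + (-15)²) = √289 = 17
|RS| = √((9)² + (-12)²) = √225 = 15
|ST| = √((7)² + (24)²) = √625 = 25
|TU| = √((9)² + (-12)²) = √225 = 15
|UP| = √((-12)² + (35)²) = √1369 = 37
Perimeter = 29 + 17 + 15 + 25 + 15 + 37 = 138.

138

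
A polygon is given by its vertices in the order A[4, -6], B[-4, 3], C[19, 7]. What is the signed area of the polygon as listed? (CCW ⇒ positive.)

Cross-terms: -12, -85, -142  ⇒  Σ = -239
Signed area = Σ/2 = -119.5 (negative ⇒ clockwise traversal).

-119.5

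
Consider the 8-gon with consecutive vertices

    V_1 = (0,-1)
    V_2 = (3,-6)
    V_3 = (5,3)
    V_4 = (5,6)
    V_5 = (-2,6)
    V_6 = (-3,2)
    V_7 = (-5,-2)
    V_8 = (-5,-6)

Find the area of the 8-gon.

Cross-terms: 3, 39, 15, 42, 14, 16, 20, 5  ⇒  Σ = 154
Area = |Σ|/2 = 77.

77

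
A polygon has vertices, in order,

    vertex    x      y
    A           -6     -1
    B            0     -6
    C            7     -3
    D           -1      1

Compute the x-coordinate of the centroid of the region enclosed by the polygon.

Apply the shoelace (surveyor's) formula. First the cross-terms c_i = x_i·y_{i+1} − x_{i+1}·y_i:
  36, 42, 4, 7  ⇒  2A = 89, A = 44.5.
Then Σ (x_i + x_{i+1})·c_i = 53, so x̄ = 53 / (6·44.5) = 53/267.

53/267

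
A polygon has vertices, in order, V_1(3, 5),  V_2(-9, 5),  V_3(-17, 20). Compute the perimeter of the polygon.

|V_1V_2| = √((-12)² + (0)²) = √144 = 12
|V_2V_3| = √((-8)² + (15)²) = √289 = 17
|V_3V_1| = √((20)² + (-15)²) = √625 = 25
Perimeter = 12 + 17 + 25 = 54.

54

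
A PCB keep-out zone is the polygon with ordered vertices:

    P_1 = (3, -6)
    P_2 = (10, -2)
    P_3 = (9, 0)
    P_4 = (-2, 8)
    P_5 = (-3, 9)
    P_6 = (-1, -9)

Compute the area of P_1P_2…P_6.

109.5

Σ = (54) + (18) + (72) + (6) + (36) + (33) = 219
Area = |Σ|/2 = 109.5.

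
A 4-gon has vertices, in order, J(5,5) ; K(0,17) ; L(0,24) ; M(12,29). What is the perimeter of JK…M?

|JK| = √((-5)² + (12)²) = √169 = 13
|KL| = √((0)² + (7)²) = √49 = 7
|LM| = √((12)² + (5)²) = √169 = 13
|MJ| = √((-7)² + (-24)²) = √625 = 25
Perimeter = 13 + 7 + 13 + 25 = 58.

58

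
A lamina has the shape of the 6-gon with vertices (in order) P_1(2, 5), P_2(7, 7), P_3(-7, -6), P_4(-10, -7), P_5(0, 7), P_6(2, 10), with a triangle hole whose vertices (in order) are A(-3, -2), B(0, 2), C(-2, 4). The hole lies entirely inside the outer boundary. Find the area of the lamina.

52.5

Outer boundary:
Cross-terms: -21, 7, -11, -70, -14, -10  ⇒  Σ = -119
Area = |Σ|/2 = 59.5.
Hole:
Apply Gauss's area formula: 2A = Σ (x_i·y_{i+1} − x_{i+1}·y_i), indices taken mod 3.
Cross-terms: -6, 4, 16  ⇒  Σ = 14
Area = |Σ|/2 = 7.
Net area = 59.5 − 7 = 52.5.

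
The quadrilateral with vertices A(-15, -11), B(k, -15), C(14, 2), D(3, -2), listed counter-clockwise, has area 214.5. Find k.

The doubled signed area Σ (x_i y_{i+1} − x_{i+1} y_i) is linear in k.
With k=0 it equals 338; the coefficient of k is 13 (from the two edges through B).
So 13·k + 338 = 2·214.5 = 429 ⇒ k = 7.

7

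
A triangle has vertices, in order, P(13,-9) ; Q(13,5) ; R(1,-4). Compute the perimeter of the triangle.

42

|PQ| = √((0)² + (14)²) = √196 = 14
|QR| = √((-12)² + (-9)²) = √225 = 15
|RP| = √((12)² + (-5)²) = √169 = 13
Perimeter = 14 + 15 + 13 = 42.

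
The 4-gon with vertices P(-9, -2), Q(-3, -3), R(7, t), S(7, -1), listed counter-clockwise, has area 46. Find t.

-8

Write out the shoelace sum; only the two edges meeting at R involve t:
2·Area = [((-3)·t − 7·(-3)) + (7·(-1) − 7·t)] + -2
       = -10·t + 12 = 92
⇒ t = -8.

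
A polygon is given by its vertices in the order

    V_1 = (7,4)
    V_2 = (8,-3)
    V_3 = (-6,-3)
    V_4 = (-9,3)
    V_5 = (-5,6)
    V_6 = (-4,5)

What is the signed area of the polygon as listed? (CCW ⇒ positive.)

-115.5

Apply the surveyor's formula: 2A = Σ (x_i·y_{i+1} − x_{i+1}·y_i), indices taken mod 6.
Σ = (-53) + (-42) + (-45) + (-39) + (-1) + (-51) = -231
Signed area = Σ/2 = -115.5 (negative ⇒ clockwise traversal).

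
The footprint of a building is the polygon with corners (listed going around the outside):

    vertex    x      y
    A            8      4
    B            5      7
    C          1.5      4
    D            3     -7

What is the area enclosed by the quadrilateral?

45.5

Apply the surveyor's formula: 2A = Σ (x_i·y_{i+1} − x_{i+1}·y_i), indices taken mod 4.
Σ = (36) + (9.5) + (-22.5) + (68) = 91
Area = |Σ|/2 = 45.5.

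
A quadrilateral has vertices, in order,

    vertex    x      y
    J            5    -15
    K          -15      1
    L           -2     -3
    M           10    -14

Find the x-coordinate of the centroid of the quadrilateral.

-133/117

Apply the shoelace (surveyor's) formula. First the cross-terms c_i = x_i·y_{i+1} − x_{i+1}·y_i:
  -220, 47, 58, -80  ⇒  2A = -195, A = -97.5.
Then Σ (x_i + x_{i+1})·c_i = 665, so x̄ = 665 / (6·(-97.5)) = -133/117.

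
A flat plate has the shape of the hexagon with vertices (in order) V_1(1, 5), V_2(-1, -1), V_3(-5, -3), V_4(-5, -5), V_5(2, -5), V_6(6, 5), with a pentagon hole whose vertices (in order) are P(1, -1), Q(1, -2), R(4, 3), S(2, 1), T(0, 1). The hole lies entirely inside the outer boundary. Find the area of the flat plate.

51.5

Outer boundary:
Σ = (4) + (-2) + (10) + (35) + (40) + (25) = 112
Area = |Σ|/2 = 56.
Hole:
Apply the shoelace (surveyor's) formula: 2A = Σ (x_i·y_{i+1} − x_{i+1}·y_i), indices taken mod 5.
P→Q: (1)(-2) − (1)(-1) = -1
Q→R: (1)(3) − (4)(-2) = 11
R→S: (4)(1) − (2)(3) = -2
S→T: (2)(1) − (0)(1) = 2
T→P: (0)(-1) − (1)(1) = -1
Σ = 9
Area = |Σ|/2 = 4.5.
Net area = 56 − 4.5 = 51.5.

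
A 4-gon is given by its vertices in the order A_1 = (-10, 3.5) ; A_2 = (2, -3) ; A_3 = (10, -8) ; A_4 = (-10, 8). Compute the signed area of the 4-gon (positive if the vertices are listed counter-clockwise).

Apply Gauss's area formula: 2A = Σ (x_i·y_{i+1} − x_{i+1}·y_i), indices taken mod 4.
Σ = (23) + (14) + (0) + (45) = 82
Signed area = Σ/2 = 41 (positive ⇒ counter-clockwise traversal).

41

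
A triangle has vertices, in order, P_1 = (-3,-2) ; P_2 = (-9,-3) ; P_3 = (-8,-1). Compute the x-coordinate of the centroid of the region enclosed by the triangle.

-20/3

Apply the shoelace formula. First the cross-terms c_i = x_i·y_{i+1} − x_{i+1}·y_i:
  -9, -15, 13  ⇒  2A = -11, A = -5.5.
Then Σ (x_i + x_{i+1})·c_i = 220, so x̄ = 220 / (6·(-5.5)) = -20/3.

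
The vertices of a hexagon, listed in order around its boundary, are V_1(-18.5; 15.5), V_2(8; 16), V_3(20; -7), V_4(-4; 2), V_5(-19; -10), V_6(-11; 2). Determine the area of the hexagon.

493.75

Apply the surveyor's formula: 2A = Σ (x_i·y_{i+1} − x_{i+1}·y_i), indices taken mod 6.
Cross-terms: -420, -376, 12, 78, -148, -133.5  ⇒  Σ = -987.5
Area = |Σ|/2 = 493.75.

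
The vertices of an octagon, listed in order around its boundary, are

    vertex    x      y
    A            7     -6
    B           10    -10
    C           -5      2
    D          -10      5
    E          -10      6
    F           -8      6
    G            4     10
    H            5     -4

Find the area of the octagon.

119.5

Apply Gauss's area formula: 2A = Σ (x_i·y_{i+1} − x_{i+1}·y_i), indices taken mod 8.
A→B: (7)(-10) − (10)(-6) = -10
B→C: (10)(2) − (-5)(-10) = -30
C→D: (-5)(5) − (-10)(2) = -5
D→E: (-10)(6) − (-10)(5) = -10
E→F: (-10)(6) − (-8)(6) = -12
F→G: (-8)(10) − (4)(6) = -104
G→H: (4)(-4) − (5)(10) = -66
H→A: (5)(-6) − (7)(-4) = -2
Σ = -239
Area = |Σ|/2 = 119.5.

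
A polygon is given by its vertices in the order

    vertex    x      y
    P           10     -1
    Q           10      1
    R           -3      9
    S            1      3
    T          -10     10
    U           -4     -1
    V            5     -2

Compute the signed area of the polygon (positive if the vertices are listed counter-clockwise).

106.5

Apply the shoelace formula: 2A = Σ (x_i·y_{i+1} − x_{i+1}·y_i), indices taken mod 7.
Σ = (20) + (93) + (-18) + (40) + (50) + (13) + (15) = 213
Signed area = Σ/2 = 106.5 (positive ⇒ counter-clockwise traversal).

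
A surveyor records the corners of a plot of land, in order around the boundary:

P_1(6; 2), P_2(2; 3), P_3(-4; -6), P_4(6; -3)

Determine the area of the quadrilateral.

46

Apply the surveyor's formula: 2A = Σ (x_i·y_{i+1} − x_{i+1}·y_i), indices taken mod 4.
Σ = (14) + (0) + (48) + (30) = 92
Area = |Σ|/2 = 46.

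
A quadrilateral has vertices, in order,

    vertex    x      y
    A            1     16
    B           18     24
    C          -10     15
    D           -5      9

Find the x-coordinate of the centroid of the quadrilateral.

-5/6

Apply Gauss's area formula. First the cross-terms c_i = x_i·y_{i+1} − x_{i+1}·y_i:
  -264, 510, -15, -89  ⇒  2A = 142, A = 71.
Then Σ (x_i + x_{i+1})·c_i = -355, so x̄ = -355 / (6·71) = -5/6.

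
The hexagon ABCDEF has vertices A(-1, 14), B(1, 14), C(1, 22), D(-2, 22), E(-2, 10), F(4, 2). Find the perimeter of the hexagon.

|AB| = √((2)² + (0)²) = √4 = 2
|BC| = √((0)² + (8)²) = √64 = 8
|CD| = √((-3)² + (0)²) = √9 = 3
|DE| = √((0)² + (-12)²) = √144 = 12
|EF| = √((6)² + (-8)²) = √100 = 10
|FA| = √((-5)² + (12)²) = √169 = 13
Perimeter = 2 + 8 + 3 + 12 + 10 + 13 = 48.

48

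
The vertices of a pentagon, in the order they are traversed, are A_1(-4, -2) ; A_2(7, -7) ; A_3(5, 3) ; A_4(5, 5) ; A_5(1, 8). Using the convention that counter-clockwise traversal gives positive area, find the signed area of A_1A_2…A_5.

86.5

Cross-terms: 42, 56, 10, 35, 30  ⇒  Σ = 173
Signed area = Σ/2 = 86.5 (positive ⇒ counter-clockwise traversal).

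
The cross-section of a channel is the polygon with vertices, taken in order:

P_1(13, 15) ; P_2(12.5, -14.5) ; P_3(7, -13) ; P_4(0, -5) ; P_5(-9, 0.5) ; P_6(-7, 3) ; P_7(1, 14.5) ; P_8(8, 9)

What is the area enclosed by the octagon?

374.5

P_1→P_2: (13)(-14.5) − (12.5)(15) = -376
P_2→P_3: (12.5)(-13) − (7)(-14.5) = -61
P_3→P_4: (7)(-5) − (0)(-13) = -35
P_4→P_5: (0)(0.5) − (-9)(-5) = -45
P_5→P_6: (-9)(3) − (-7)(0.5) = -23.5
P_6→P_7: (-7)(14.5) − (1)(3) = -104.5
P_7→P_8: (1)(9) − (8)(14.5) = -107
P_8→P_1: (8)(15) − (13)(9) = 3
Σ = -749
Area = |Σ|/2 = 374.5.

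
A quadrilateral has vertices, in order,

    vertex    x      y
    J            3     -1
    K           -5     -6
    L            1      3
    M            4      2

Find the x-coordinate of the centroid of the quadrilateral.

19/78

Apply the shoelace formula. First the cross-terms c_i = x_i·y_{i+1} − x_{i+1}·y_i:
  -23, -9, -10, -10  ⇒  2A = -52, A = -26.
Then Σ (x_i + x_{i+1})·c_i = -38, so x̄ = -38 / (6·(-26)) = 19/78.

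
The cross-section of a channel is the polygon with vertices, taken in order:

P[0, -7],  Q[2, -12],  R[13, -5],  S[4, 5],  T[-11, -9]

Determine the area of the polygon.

Apply the shoelace formula: 2A = Σ (x_i·y_{i+1} − x_{i+1}·y_i), indices taken mod 5.
Σ = (14) + (146) + (85) + (19) + (77) = 341
Area = |Σ|/2 = 170.5.

170.5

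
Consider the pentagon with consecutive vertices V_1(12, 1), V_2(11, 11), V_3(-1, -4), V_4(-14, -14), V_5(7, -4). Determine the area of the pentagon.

127.5

Σ = (121) + (-33) + (-42) + (154) + (55) = 255
Area = |Σ|/2 = 127.5.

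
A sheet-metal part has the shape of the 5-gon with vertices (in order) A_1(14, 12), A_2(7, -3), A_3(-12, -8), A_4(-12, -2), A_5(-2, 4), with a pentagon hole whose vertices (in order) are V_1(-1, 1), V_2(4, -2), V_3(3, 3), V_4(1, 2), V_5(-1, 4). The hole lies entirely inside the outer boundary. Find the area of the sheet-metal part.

Outer boundary:
A_1→A_2: (14)(-3) − (7)(12) = -126
A_2→A_3: (7)(-8) − (-12)(-3) = -92
A_3→A_4: (-12)(-2) − (-12)(-8) = -72
A_4→A_5: (-12)(4) − (-2)(-2) = -52
A_5→A_1: (-2)(12) − (14)(4) = -80
Σ = -422
Area = |Σ|/2 = 211.
Hole:
Apply the shoelace formula: 2A = Σ (x_i·y_{i+1} − x_{i+1}·y_i), indices taken mod 5.
Σ = (-2) + (18) + (3) + (6) + (3) = 28
Area = |Σ|/2 = 14.
Net area = 211 − 14 = 197.

197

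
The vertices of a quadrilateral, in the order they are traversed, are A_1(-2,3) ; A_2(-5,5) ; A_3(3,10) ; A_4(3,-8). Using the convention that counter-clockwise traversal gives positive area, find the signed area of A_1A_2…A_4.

-60.5

Apply the shoelace (surveyor's) formula: 2A = Σ (x_i·y_{i+1} − x_{i+1}·y_i), indices taken mod 4.
A_1→A_2: (-2)(5) − (-5)(3) = 5
A_2→A_3: (-5)(10) − (3)(5) = -65
A_3→A_4: (3)(-8) − (3)(10) = -54
A_4→A_1: (3)(3) − (-2)(-8) = -7
Σ = -121
Signed area = Σ/2 = -60.5 (negative ⇒ clockwise traversal).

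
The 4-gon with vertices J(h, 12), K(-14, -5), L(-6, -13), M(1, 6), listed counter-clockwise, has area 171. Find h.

-3

The doubled signed area Σ (x_i y_{i+1} − x_{i+1} y_i) is linear in h.
With h=0 it equals 309; the coefficient of h is -11 (from the two edges through J).
So -11·h + 309 = 2·171 = 342 ⇒ h = -3.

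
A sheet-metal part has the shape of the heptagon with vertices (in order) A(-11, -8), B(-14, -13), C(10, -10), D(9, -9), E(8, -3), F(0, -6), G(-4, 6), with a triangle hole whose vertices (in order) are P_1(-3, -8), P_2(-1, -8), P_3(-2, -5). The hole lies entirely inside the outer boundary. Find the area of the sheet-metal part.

Outer boundary:
Apply Gauss's area formula: 2A = Σ (x_i·y_{i+1} − x_{i+1}·y_i), indices taken mod 7.
Σ = (31) + (270) + (0) + (45) + (-48) + (-24) + (98) = 372
Area = |Σ|/2 = 186.
Hole:
Apply the shoelace formula: 2A = Σ (x_i·y_{i+1} − x_{i+1}·y_i), indices taken mod 3.
Cross-terms: 16, -11, 1  ⇒  Σ = 6
Area = |Σ|/2 = 3.
Net area = 186 − 3 = 183.

183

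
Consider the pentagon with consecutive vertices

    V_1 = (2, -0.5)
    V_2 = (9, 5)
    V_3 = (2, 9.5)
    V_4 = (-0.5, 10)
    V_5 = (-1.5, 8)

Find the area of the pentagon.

Cross-terms: 14.5, 75.5, 24.75, 11, -15.25  ⇒  Σ = 110.5
Area = |Σ|/2 = 55.25.

55.25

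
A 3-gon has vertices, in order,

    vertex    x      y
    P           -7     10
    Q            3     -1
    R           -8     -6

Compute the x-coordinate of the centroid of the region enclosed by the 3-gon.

-4

Apply the shoelace (surveyor's) formula. First the cross-terms c_i = x_i·y_{i+1} − x_{i+1}·y_i:
  -23, -26, -122  ⇒  2A = -171, A = -85.5.
Then Σ (x_i + x_{i+1})·c_i = 2052, so x̄ = 2052 / (6·(-85.5)) = -4.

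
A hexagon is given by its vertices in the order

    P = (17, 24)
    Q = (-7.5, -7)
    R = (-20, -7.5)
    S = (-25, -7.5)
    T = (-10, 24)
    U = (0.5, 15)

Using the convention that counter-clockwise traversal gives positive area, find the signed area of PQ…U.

Cross-terms: 61, -83.75, -37.5, -675, -162, -243  ⇒  Σ = -1140.25
Signed area = Σ/2 = -570.125 (negative ⇒ clockwise traversal).

-570.125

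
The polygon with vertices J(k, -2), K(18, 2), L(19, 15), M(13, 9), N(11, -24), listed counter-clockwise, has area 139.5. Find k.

Write out the shoelace sum; only the two edges meeting at J involve k:
2·Area = [(11·(-2) − k·(-24)) + (k·2 − 18·(-2))] + -203
       = 26·k + -189 = 279
⇒ k = 18.

18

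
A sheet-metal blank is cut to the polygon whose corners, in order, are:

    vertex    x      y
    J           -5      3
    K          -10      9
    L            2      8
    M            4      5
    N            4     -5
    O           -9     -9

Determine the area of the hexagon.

Apply Gauss's area formula: 2A = Σ (x_i·y_{i+1} − x_{i+1}·y_i), indices taken mod 6.
Σ = (-15) + (-98) + (-22) + (-40) + (-81) + (-72) = -328
Area = |Σ|/2 = 164.

164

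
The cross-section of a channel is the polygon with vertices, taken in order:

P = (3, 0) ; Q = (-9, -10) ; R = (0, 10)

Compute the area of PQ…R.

Apply the surveyor's formula: 2A = Σ (x_i·y_{i+1} − x_{i+1}·y_i), indices taken mod 3.
Σ = (-30) + (-90) + (-30) = -150
Area = |Σ|/2 = 75.

75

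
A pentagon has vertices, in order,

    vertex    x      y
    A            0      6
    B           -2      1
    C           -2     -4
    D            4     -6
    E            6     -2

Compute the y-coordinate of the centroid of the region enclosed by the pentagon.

-17/19

Apply the shoelace (surveyor's) formula. First the cross-terms c_i = x_i·y_{i+1} − x_{i+1}·y_i:
  12, 10, 28, 28, 36  ⇒  2A = 114, A = 57.
Then Σ (y_i + y_{i+1})·c_i = -306, so ȳ = -306 / (6·57) = -17/19.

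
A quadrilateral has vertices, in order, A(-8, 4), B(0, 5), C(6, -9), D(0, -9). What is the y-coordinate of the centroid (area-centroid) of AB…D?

Apply the surveyor's formula. First the cross-terms c_i = x_i·y_{i+1} − x_{i+1}·y_i:
  -40, -30, -54, -72  ⇒  2A = -196, A = -98.
Then Σ (y_i + y_{i+1})·c_i = 1092, so ȳ = 1092 / (6·(-98)) = -13/7.

-13/7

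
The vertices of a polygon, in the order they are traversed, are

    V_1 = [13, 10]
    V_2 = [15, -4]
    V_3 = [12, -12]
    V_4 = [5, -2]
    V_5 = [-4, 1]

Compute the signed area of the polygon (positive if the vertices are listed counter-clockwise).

-177

Σ = (-202) + (-132) + (36) + (-3) + (-53) = -354
Signed area = Σ/2 = -177 (negative ⇒ clockwise traversal).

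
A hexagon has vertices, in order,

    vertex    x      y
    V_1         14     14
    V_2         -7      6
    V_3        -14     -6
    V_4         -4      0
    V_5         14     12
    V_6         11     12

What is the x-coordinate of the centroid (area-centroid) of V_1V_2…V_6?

-145/129

Apply the surveyor's formula. First the cross-terms c_i = x_i·y_{i+1} − x_{i+1}·y_i:
  182, 126, -24, -48, 36, -14  ⇒  2A = 258, A = 129.
Then Σ (x_i + x_{i+1})·c_i = -870, so x̄ = -870 / (6·129) = -145/129.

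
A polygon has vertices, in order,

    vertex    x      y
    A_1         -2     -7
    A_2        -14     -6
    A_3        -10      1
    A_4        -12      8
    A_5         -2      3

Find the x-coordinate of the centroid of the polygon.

Apply the shoelace formula. First the cross-terms c_i = x_i·y_{i+1} − x_{i+1}·y_i:
  -86, -74, -68, -20, 20  ⇒  2A = -228, A = -114.
Then Σ (x_i + x_{i+1})·c_i = 4848, so x̄ = 4848 / (6·(-114)) = -404/57.

-404/57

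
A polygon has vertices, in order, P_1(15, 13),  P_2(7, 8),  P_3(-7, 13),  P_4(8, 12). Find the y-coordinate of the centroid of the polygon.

11

Apply the shoelace (surveyor's) formula. First the cross-terms c_i = x_i·y_{i+1} − x_{i+1}·y_i:
  29, 147, -188, -76  ⇒  2A = -88, A = -44.
Then Σ (y_i + y_{i+1})·c_i = -2904, so ȳ = -2904 / (6·(-44)) = 11.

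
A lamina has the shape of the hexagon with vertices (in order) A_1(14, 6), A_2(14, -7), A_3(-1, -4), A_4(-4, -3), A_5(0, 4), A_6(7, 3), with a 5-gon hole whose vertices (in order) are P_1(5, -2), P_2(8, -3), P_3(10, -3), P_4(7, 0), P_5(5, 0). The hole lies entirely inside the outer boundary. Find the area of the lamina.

Outer boundary:
A_1→A_2: (14)(-7) − (14)(6) = -182
A_2→A_3: (14)(-4) − (-1)(-7) = -63
A_3→A_4: (-1)(-3) − (-4)(-4) = -13
A_4→A_5: (-4)(4) − (0)(-3) = -16
A_5→A_6: (0)(3) − (7)(4) = -28
A_6→A_1: (7)(6) − (14)(3) = 0
Σ = -302
Area = |Σ|/2 = 151.
Hole:
Cross-terms: 1, 6, 21, 0, -10  ⇒  Σ = 18
Area = |Σ|/2 = 9.
Net area = 151 − 9 = 142.

142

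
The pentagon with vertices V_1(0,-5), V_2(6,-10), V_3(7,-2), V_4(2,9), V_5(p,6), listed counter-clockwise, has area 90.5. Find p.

-1

Write out the shoelace sum; only the two edges meeting at V_5 involve p:
2·Area = [(2·6 − p·9) + (p·(-5) − 0·6)] + 155
       = -14·p + 167 = 181
⇒ p = -1.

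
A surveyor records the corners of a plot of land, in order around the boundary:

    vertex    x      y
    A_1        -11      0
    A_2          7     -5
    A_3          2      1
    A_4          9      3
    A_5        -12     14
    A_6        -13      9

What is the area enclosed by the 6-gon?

Cross-terms: 55, 17, -3, 162, 74, 99  ⇒  Σ = 404
Area = |Σ|/2 = 202.

202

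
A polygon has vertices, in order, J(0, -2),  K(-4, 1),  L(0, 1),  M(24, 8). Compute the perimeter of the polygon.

60

|JK| = √((-4)² + (3)²) = √25 = 5
|KL| = √((4)² + (0)²) = √16 = 4
|LM| = √((24)² + (7)²) = √625 = 25
|MJ| = √((-24)² + (-10)²) = √676 = 26
Perimeter = 5 + 4 + 25 + 26 = 60.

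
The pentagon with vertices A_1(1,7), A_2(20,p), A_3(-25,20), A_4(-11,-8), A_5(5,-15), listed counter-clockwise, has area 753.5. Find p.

The doubled signed area Σ (x_i y_{i+1} − x_{i+1} y_i) is linear in p.
With p=0 it equals 935; the coefficient of p is 26 (from the two edges through A_2).
So 26·p + 935 = 2·753.5 = 1507 ⇒ p = 22.

22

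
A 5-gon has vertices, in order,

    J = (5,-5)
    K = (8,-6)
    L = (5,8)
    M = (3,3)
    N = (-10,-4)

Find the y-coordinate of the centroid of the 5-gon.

Apply the surveyor's formula. First the cross-terms c_i = x_i·y_{i+1} − x_{i+1}·y_i:
  10, 94, -9, 18, 70  ⇒  2A = 183, A = 91.5.
Then Σ (y_i + y_{i+1})·c_i = -669, so ȳ = -669 / (6·91.5) = -223/183.

-223/183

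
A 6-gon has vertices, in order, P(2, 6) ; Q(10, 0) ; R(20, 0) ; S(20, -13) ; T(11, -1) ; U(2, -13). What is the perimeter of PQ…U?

|PQ| = √((8)² + (-6)²) = √100 = 10
|QR| = √((10)² + (0)²) = √100 = 10
|RS| = √((0)² + (-13)²) = √169 = 13
|ST| = √((-9)² + (12)²) = √225 = 15
|TU| = √((-9)² + (-12)²) = √225 = 15
|UP| = √((0)² + (19)²) = √361 = 19
Perimeter = 10 + 10 + 13 + 15 + 15 + 19 = 82.

82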